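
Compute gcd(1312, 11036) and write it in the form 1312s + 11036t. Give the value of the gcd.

Euclidean algorithm:
11036 = 8×1312 + 540
1312 = 2×540 + 232
540 = 2×232 + 76
232 = 3×76 + 4
76 = 19×4 + 0
gcd(1312, 11036) = 4.
Back-substituting:
4 = 232 − 3·76
4 = −3·540 + 7·232
4 = 7·1312 − 17·540
4 = −17·11036 + 143·1312
So 4 = (-17)·11036 + (143)·1312.

4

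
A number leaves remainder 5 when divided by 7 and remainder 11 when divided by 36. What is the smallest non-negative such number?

Write x = 5 + 7·k. Then 7·k ≡ 11 − 5 ≡ 6 (mod 36).
Need 7⁻¹ mod 36. Extended Euclid on (36, 7):
36 = 5·7 + 1
7 = 7·1 + 0
Back-substitute:
1 = 36 − 5·7
7⁻¹ ≡ 31 (mod 36), so k ≡ 31·6 ≡ 6 (mod 36).
x = 5 + 7·6 = 47.

47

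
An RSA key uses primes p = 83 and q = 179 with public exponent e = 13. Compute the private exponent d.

φ(n) = (p−1)(q−1) = 82·178 = 14596.
Need d with 13·d ≡ 1 (mod 14596). Apply the extended Euclidean algorithm:
14596 = 1122*13 + 10
13 = 1*10 + 3
10 = 3*3 + 1
3 = 3*1 + 0
Back-substitute:
1 = 10 − 3·3
1 = −3·13 + 4·10
1 = 4·14596 − 4491·13
So 13·(-4491) ≡ 1 (mod 14596), hence d ≡ -4491 ≡ 10105 (mod 14596).

10105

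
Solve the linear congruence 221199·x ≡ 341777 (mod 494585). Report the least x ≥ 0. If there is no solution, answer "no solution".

First find gcd(221199, 494585):
494585 = 2·221199 + 52187
221199 = 4·52187 + 12451
52187 = 4·12451 + 2383
12451 = 5·2383 + 536
2383 = 4·536 + 239
536 = 2·239 + 58
239 = 4·58 + 7
58 = 8·7 + 2
7 = 3·2 + 1
2 = 2·1 + 0
gcd = 1, so a unique solution mod 494585 exists.
Back-substitute for the Bézout coefficients:
1 = 7 − 3·2
1 = −3·58 + 25·7
1 = 25·239 − 103·58
1 = −103·536 + 231·239
1 = 231·2383 − 1027·536
1 = −1027·12451 + 5366·2383
1 = 5366·52187 − 22491·12451
1 = −22491·221199 + 95330·52187
1 = 95330·494585 − 213151·221199
So 221199·(-213151) ≡ 1 (mod 494585), giving 221199⁻¹ ≡ 281434.
x ≡ 221199⁻¹·341777 ≡ 281434·341777 ≡ 282833 (mod 494585).

282833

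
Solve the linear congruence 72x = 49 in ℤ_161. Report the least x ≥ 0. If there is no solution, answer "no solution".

First find gcd(72, 161):
161 = 2×72 + 17
72 = 4×17 + 4
17 = 4×4 + 1
4 = 4×1 + 0
gcd = 1, so a unique solution mod 161 exists.
Back-substitute for the Bézout coefficients:
1 = 17 − 4·4
1 = −4·72 + 17·17
1 = 17·161 − 38·72
So 72·(-38) ≡ 1 (mod 161), giving 72⁻¹ ≡ 123.
x ≡ 72⁻¹·49 ≡ 123·49 ≡ 70 (mod 161).

70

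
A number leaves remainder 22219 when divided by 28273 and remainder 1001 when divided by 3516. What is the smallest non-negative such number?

Write x = 22219 + 28273·k. Then 28273·k ≡ 1001 − 22219 ≡ 3394 (mod 3516).
Need 28273⁻¹ mod 3516. Extended Euclid on (3516, 145):
3516 = 24×145 + 36
145 = 4×36 + 1
36 = 36×1 + 0
Back-substitute:
1 = 145 − 4·36
1 = −4·3516 + 97·145
28273⁻¹ ≡ 97 (mod 3516), so k ≡ 97·3394 ≡ 2230 (mod 3516).
x = 22219 + 28273·2230 = 63071009.

63071009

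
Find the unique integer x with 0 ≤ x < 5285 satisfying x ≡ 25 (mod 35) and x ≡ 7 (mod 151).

Write x = 25 + 35·k. Then 35·k ≡ 7 − 25 ≡ 133 (mod 151).
Need 35⁻¹ mod 151. Extended Euclid on (151, 35):
151 = 4*35 + 11
35 = 3*11 + 2
11 = 5*2 + 1
2 = 2*1 + 0
Back-substitute:
1 = 11 − 5·2
1 = −5·35 + 16·11
1 = 16·151 − 69·35
35⁻¹ ≡ 82 (mod 151), so k ≡ 82·133 ≡ 34 (mod 151).
x = 25 + 35·34 = 1215.

1215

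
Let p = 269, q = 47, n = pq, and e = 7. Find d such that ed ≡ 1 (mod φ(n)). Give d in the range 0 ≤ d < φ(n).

φ(n) = (p−1)(q−1) = 268·46 = 12328.
Need d with 7·d ≡ 1 (mod 12328). Apply the extended Euclidean algorithm:
12328 = 1761×7 + 1
7 = 7×1 + 0
Back-substitute:
1 = 12328 − 1761·7
So 7·(-1761) ≡ 1 (mod 12328), hence d ≡ -1761 ≡ 10567 (mod 12328).

10567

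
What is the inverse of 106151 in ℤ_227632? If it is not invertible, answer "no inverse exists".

176567

Run Euclid on (227632, 106151):
227632 = 2×106151 + 15330
106151 = 6×15330 + 14171
15330 = 1×14171 + 1159
14171 = 12×1159 + 263
1159 = 4×263 + 107
263 = 2×107 + 49
107 = 2×49 + 9
49 = 5×9 + 4
9 = 2×4 + 1
4 = 4×1 + 0
gcd = 1, so the inverse exists. Back-substitute:
1 = 9 − 2·4
1 = −2·49 + 11·9
1 = 11·107 − 24·49
1 = −24·263 + 59·107
1 = 59·1159 − 260·263
1 = −260·14171 + 3179·1159
1 = 3179·15330 − 3439·14171
1 = −3439·106151 + 23813·15330
1 = 23813·227632 − 51065·106151
Thus 106151·(-51065) ≡ 1 (mod 227632); reducing, -51065 mod 227632 = 176567.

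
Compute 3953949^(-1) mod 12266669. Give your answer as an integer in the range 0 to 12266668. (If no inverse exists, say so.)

gcd(12266669, 3953949) by repeated division:
12266669 = 3×3953949 + 404822
3953949 = 9×404822 + 310551
404822 = 1×310551 + 94271
310551 = 3×94271 + 27738
94271 = 3×27738 + 11057
27738 = 2×11057 + 5624
11057 = 1×5624 + 5433
5624 = 1×5433 + 191
5433 = 28×191 + 85
191 = 2×85 + 21
85 = 4×21 + 1
21 = 21×1 + 0
Since gcd(3953949, 12266669) = 1, back-substitute to write 1 as a combination:
1 = 85 − 4·21
1 = −4·191 + 9·85
1 = 9·5433 − 256·191
1 = −256·5624 + 265·5433
1 = 265·11057 − 521·5624
1 = −521·27738 + 1307·11057
1 = 1307·94271 − 4442·27738
1 = −4442·310551 + 14633·94271
1 = 14633·404822 − 19075·310551
1 = −19075·3953949 + 186308·404822
1 = 186308·12266669 − 577999·3953949
Hence 3953949⁻¹ ≡ -577999 ≡ 11688670 (mod 12266669).

11688670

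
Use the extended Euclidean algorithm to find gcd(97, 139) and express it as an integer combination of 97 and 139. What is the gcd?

Repeated division:
139 = 1*97 + 42
97 = 2*42 + 13
42 = 3*13 + 3
13 = 4*3 + 1
3 = 3*1 + 0
gcd(97, 139) = 1.
Working backward:
1 = 13 − 4·3
1 = −4·42 + 13·13
1 = 13·97 − 30·42
1 = −30·139 + 43·97
So 1 = (-30)·139 + (43)·97.

1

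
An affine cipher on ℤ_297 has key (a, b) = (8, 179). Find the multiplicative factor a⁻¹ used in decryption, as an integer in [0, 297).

260

gcd(297, 8) by repeated division:
297 = 37·8 + 1
8 = 8·1 + 0
The gcd is 1. Working backward:
1 = 297 − 37·8
Hence 8⁻¹ ≡ -37 ≡ 260 (mod 297).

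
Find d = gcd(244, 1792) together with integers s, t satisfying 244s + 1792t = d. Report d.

4

Repeated division:
1792 = 7·244 + 84
244 = 2·84 + 76
84 = 1·76 + 8
76 = 9·8 + 4
8 = 2·4 + 0
gcd(244, 1792) = 4.
Express as a combination:
4 = 76 − 9·8
4 = −9·84 + 10·76
4 = 10·244 − 29·84
4 = −29·1792 + 213·244
So 4 = (-29)·1792 + (213)·244.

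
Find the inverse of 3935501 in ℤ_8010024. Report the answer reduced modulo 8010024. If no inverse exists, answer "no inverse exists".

5596277

Apply the Euclidean algorithm to 8010024 and 3935501:
8010024 = 2·3935501 + 139022
3935501 = 28·139022 + 42885
139022 = 3·42885 + 10367
42885 = 4·10367 + 1417
10367 = 7·1417 + 448
1417 = 3·448 + 73
448 = 6·73 + 10
73 = 7·10 + 3
10 = 3·3 + 1
3 = 3·1 + 0
Since gcd(3935501, 8010024) = 1, back-substitute to write 1 as a combination:
1 = 10 − 3·3
1 = −3·73 + 22·10
1 = 22·448 − 135·73
1 = −135·1417 + 427·448
1 = 427·10367 − 3124·1417
1 = −3124·42885 + 12923·10367
1 = 12923·139022 − 41893·42885
1 = −41893·3935501 + 1185927·139022
1 = 1185927·8010024 − 2413747·3935501
So 3935501·(-2413747) ≡ 1 (mod 8010024), and -2413747 ≡ 5596277 (mod 8010024).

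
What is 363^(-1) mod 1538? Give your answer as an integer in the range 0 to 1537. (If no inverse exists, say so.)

gcd(1538, 363) by repeated division:
1538 = 4*363 + 86
363 = 4*86 + 19
86 = 4*19 + 10
19 = 1*10 + 9
10 = 1*9 + 1
9 = 9*1 + 0
Since gcd(363, 1538) = 1, back-substitute to write 1 as a combination:
1 = 10 − 9
1 = −19 + 2·10
1 = 2·86 − 9·19
1 = −9·363 + 38·86
1 = 38·1538 − 161·363
Hence 363⁻¹ ≡ -161 ≡ 1377 (mod 1538).

1377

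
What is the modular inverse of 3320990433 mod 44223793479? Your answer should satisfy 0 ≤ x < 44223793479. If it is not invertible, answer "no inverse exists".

no inverse exists

Compute gcd(3320990433, 44223793479):
44223793479 = 13*3320990433 + 1050917850
3320990433 = 3*1050917850 + 168236883
1050917850 = 6*168236883 + 41496552
168236883 = 4*41496552 + 2250675
41496552 = 18*2250675 + 984402
2250675 = 2*984402 + 281871
984402 = 3*281871 + 138789
281871 = 2*138789 + 4293
138789 = 32*4293 + 1413
4293 = 3*1413 + 54
1413 = 26*54 + 9
54 = 6*9 + 0
gcd(3320990433, 44223793479) = 9 ≠ 1, so 3320990433 has no multiplicative inverse modulo 44223793479.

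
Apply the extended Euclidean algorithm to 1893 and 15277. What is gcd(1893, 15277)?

Euclidean algorithm:
15277 = 8×1893 + 133
1893 = 14×133 + 31
133 = 4×31 + 9
31 = 3×9 + 4
9 = 2×4 + 1
4 = 4×1 + 0
gcd(1893, 15277) = 1.
Express as a combination:
1 = 9 − 2·4
1 = −2·31 + 7·9
1 = 7·133 − 30·31
1 = −30·1893 + 427·133
1 = 427·15277 − 3446·1893
So 1 = (427)·15277 + (-3446)·1893.

1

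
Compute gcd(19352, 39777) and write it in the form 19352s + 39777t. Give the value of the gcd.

Euclidean algorithm:
39777 = 2*19352 + 1073
19352 = 18*1073 + 38
1073 = 28*38 + 9
38 = 4*9 + 2
9 = 4*2 + 1
2 = 2*1 + 0
gcd(19352, 39777) = 1.
Express as a combination:
1 = 9 − 4·2
1 = −4·38 + 17·9
1 = 17·1073 − 480·38
1 = −480·19352 + 8657·1073
1 = 8657·39777 − 17794·19352
So 1 = (8657)·39777 + (-17794)·19352.

1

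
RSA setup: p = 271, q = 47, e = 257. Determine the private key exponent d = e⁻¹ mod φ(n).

2513

φ(n) = (p−1)(q−1) = 270·46 = 12420.
Need d with 257·d ≡ 1 (mod 12420). Apply the extended Euclidean algorithm:
12420 = 48×257 + 84
257 = 3×84 + 5
84 = 16×5 + 4
5 = 1×4 + 1
4 = 4×1 + 0
Back-substitute:
1 = 5 − 4
1 = −84 + 17·5
1 = 17·257 − 52·84
1 = −52·12420 + 2513·257
So 257·2513 ≡ 1 (mod 12420), hence d = 2513.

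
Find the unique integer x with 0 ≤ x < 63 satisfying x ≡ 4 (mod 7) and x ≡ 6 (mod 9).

60

Write x = 4 + 7·k. Then 7·k ≡ 6 − 4 ≡ 2 (mod 9).
Need 7⁻¹ mod 9. Extended Euclid on (9, 7):
9 = 1×7 + 2
7 = 3×2 + 1
2 = 2×1 + 0
Back-substitute:
1 = 7 − 3·2
1 = −3·9 + 4·7
7⁻¹ ≡ 4 (mod 9), so k ≡ 4·2 ≡ 8 (mod 9).
x = 4 + 7·8 = 60.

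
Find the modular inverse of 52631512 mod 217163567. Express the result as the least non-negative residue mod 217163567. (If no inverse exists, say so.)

35476753

Apply the Euclidean algorithm to 217163567 and 52631512:
217163567 = 4*52631512 + 6637519
52631512 = 7*6637519 + 6168879
6637519 = 1*6168879 + 468640
6168879 = 13*468640 + 76559
468640 = 6*76559 + 9286
76559 = 8*9286 + 2271
9286 = 4*2271 + 202
2271 = 11*202 + 49
202 = 4*49 + 6
49 = 8*6 + 1
6 = 6*1 + 0
The gcd is 1. Working backward:
1 = 49 − 8·6
1 = −8·202 + 33·49
1 = 33·2271 − 371·202
1 = −371·9286 + 1517·2271
1 = 1517·76559 − 12507·9286
1 = −12507·468640 + 76559·76559
1 = 76559·6168879 − 1007774·468640
1 = −1007774·6637519 + 1084333·6168879
1 = 1084333·52631512 − 8598105·6637519
1 = −8598105·217163567 + 35476753·52631512
So 52631512·35476753 ≡ 1 (mod 217163567).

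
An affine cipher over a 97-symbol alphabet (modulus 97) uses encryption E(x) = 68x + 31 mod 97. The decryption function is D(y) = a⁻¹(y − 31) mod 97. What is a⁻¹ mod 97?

10

Extended Euclidean algorithm:
97 = 1·68 + 29
68 = 2·29 + 10
29 = 2·10 + 9
10 = 1·9 + 1
9 = 9·1 + 0
The gcd is 1. Working backward:
1 = 10 − 9
1 = −29 + 3·10
1 = 3·68 − 7·29
1 = −7·97 + 10·68
So 68·10 ≡ 1 (mod 97).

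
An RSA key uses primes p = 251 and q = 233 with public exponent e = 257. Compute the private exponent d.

φ(n) = (p−1)(q−1) = 250·232 = 58000.
Need d with 257·d ≡ 1 (mod 58000). Apply the extended Euclidean algorithm:
58000 = 225*257 + 175
257 = 1*175 + 82
175 = 2*82 + 11
82 = 7*11 + 5
11 = 2*5 + 1
5 = 5*1 + 0
Back-substitute:
1 = 11 − 2·5
1 = −2·82 + 15·11
1 = 15·175 − 32·82
1 = −32·257 + 47·175
1 = 47·58000 − 10607·257
So 257·(-10607) ≡ 1 (mod 58000), hence d ≡ -10607 ≡ 47393 (mod 58000).

47393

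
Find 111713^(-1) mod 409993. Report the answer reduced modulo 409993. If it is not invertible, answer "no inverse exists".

Extended Euclidean algorithm:
409993 = 3×111713 + 74854
111713 = 1×74854 + 36859
74854 = 2×36859 + 1136
36859 = 32×1136 + 507
1136 = 2×507 + 122
507 = 4×122 + 19
122 = 6×19 + 8
19 = 2×8 + 3
8 = 2×3 + 2
3 = 1×2 + 1
2 = 2×1 + 0
Since gcd(111713, 409993) = 1, back-substitute to write 1 as a combination:
1 = 3 − 2
1 = −8 + 3·3
1 = 3·19 − 7·8
1 = −7·122 + 45·19
1 = 45·507 − 187·122
1 = −187·1136 + 419·507
1 = 419·36859 − 13595·1136
1 = −13595·74854 + 27609·36859
1 = 27609·111713 − 41204·74854
1 = −41204·409993 + 151221·111713
So 111713·151221 ≡ 1 (mod 409993).

151221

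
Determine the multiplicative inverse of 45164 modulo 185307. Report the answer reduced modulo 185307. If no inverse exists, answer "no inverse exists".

Extended Euclidean algorithm:
185307 = 4·45164 + 4651
45164 = 9·4651 + 3305
4651 = 1·3305 + 1346
3305 = 2·1346 + 613
1346 = 2·613 + 120
613 = 5·120 + 13
120 = 9·13 + 3
13 = 4·3 + 1
3 = 3·1 + 0
gcd = 1, so the inverse exists. Back-substitute:
1 = 13 − 4·3
1 = −4·120 + 37·13
1 = 37·613 − 189·120
1 = −189·1346 + 415·613
1 = 415·3305 − 1019·1346
1 = −1019·4651 + 1434·3305
1 = 1434·45164 − 13925·4651
1 = −13925·185307 + 57134·45164
So 45164·57134 ≡ 1 (mod 185307).

57134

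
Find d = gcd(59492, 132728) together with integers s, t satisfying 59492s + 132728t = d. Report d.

Repeated division:
132728 = 2*59492 + 13744
59492 = 4*13744 + 4516
13744 = 3*4516 + 196
4516 = 23*196 + 8
196 = 24*8 + 4
8 = 2*4 + 0
gcd(59492, 132728) = 4.
Working backward:
4 = 196 − 24·8
4 = −24·4516 + 553·196
4 = 553·13744 − 1683·4516
4 = −1683·59492 + 7285·13744
4 = 7285·132728 − 16253·59492
So 4 = (7285)·132728 + (-16253)·59492.

4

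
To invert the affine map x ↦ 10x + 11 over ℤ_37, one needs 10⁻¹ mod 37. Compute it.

26

gcd(37, 10) by repeated division:
37 = 3×10 + 7
10 = 1×7 + 3
7 = 2×3 + 1
3 = 3×1 + 0
The gcd is 1. Working backward:
1 = 7 − 2·3
1 = −2·10 + 3·7
1 = 3·37 − 11·10
So 10·(-11) ≡ 1 (mod 37), and -11 ≡ 26 (mod 37).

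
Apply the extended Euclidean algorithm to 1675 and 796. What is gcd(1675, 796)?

Apply Euclid's algorithm to 1675 and 796:
1675 = 2·796 + 83
796 = 9·83 + 49
83 = 1·49 + 34
49 = 1·34 + 15
34 = 2·15 + 4
15 = 3·4 + 3
4 = 1·3 + 1
3 = 3·1 + 0
gcd(1675, 796) = 1.
Express as a combination:
1 = 4 − 3
1 = −15 + 4·4
1 = 4·34 − 9·15
1 = −9·49 + 13·34
1 = 13·83 − 22·49
1 = −22·796 + 211·83
1 = 211·1675 − 444·796
So 1 = (211)·1675 + (-444)·796.

1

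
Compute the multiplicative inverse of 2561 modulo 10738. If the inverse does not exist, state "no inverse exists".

no inverse exists

Compute gcd(2561, 10738):
10738 = 4·2561 + 494
2561 = 5·494 + 91
494 = 5·91 + 39
91 = 2·39 + 13
39 = 3·13 + 0
gcd(2561, 10738) = 13 ≠ 1, so 2561 has no multiplicative inverse modulo 10738.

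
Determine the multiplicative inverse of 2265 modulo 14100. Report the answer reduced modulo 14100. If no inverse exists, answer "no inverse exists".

no inverse exists

Compute gcd(2265, 14100):
14100 = 6·2265 + 510
2265 = 4·510 + 225
510 = 2·225 + 60
225 = 3·60 + 45
60 = 1·45 + 15
45 = 3·15 + 0
Since gcd = 15 > 1, 2265 is not a unit mod 14100.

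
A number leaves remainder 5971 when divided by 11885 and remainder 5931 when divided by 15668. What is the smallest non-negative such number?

180657971

Write x = 5971 + 11885·k. Then 11885·k ≡ 5931 − 5971 ≡ 15628 (mod 15668).
Need 11885⁻¹ mod 15668. Extended Euclid on (15668, 11885):
15668 = 1·11885 + 3783
11885 = 3·3783 + 536
3783 = 7·536 + 31
536 = 17·31 + 9
31 = 3·9 + 4
9 = 2·4 + 1
4 = 4·1 + 0
Back-substitute:
1 = 9 − 2·4
1 = −2·31 + 7·9
1 = 7·536 − 121·31
1 = −121·3783 + 854·536
1 = 854·11885 − 2683·3783
1 = −2683·15668 + 3537·11885
11885⁻¹ ≡ 3537 (mod 15668), so k ≡ 3537·15628 ≡ 15200 (mod 15668).
x = 5971 + 11885·15200 = 180657971.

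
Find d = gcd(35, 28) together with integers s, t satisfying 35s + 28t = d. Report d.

Repeated division:
35 = 1·28 + 7
28 = 4·7 + 0
gcd(35, 28) = 7.
Back-substituting:
7 = 35 − 28
So 7 = (1)·35 + (-1)·28.

7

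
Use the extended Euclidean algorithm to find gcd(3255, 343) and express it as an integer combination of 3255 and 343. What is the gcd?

7

Euclidean algorithm:
3255 = 9×343 + 168
343 = 2×168 + 7
168 = 24×7 + 0
gcd(3255, 343) = 7.
Back-substituting:
7 = 343 − 2·168
7 = −2·3255 + 19·343
So 7 = (-2)·3255 + (19)·343.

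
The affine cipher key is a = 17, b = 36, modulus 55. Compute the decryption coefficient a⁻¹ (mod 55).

Apply the Euclidean algorithm to 55 and 17:
55 = 3×17 + 4
17 = 4×4 + 1
4 = 4×1 + 0
Since gcd(17, 55) = 1, back-substitute to write 1 as a combination:
1 = 17 − 4·4
1 = −4·55 + 13·17
So 17·13 ≡ 1 (mod 55).

13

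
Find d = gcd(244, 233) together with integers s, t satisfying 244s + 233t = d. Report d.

Repeated division:
244 = 1×233 + 11
233 = 21×11 + 2
11 = 5×2 + 1
2 = 2×1 + 0
gcd(244, 233) = 1.
Working backward:
1 = 11 − 5·2
1 = −5·233 + 106·11
1 = 106·244 − 111·233
So 1 = (106)·244 + (-111)·233.

1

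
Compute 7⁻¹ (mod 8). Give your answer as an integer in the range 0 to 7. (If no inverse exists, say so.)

Apply the Euclidean algorithm to 8 and 7:
8 = 1*7 + 1
7 = 7*1 + 0
Since gcd(7, 8) = 1, back-substitute to write 1 as a combination:
1 = 8 − 7
Thus 7·(-1) ≡ 1 (mod 8); reducing, -1 mod 8 = 7.

7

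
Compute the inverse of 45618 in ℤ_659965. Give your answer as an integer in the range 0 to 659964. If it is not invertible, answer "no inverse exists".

511517

gcd(659965, 45618) by repeated division:
659965 = 14*45618 + 21313
45618 = 2*21313 + 2992
21313 = 7*2992 + 369
2992 = 8*369 + 40
369 = 9*40 + 9
40 = 4*9 + 4
9 = 2*4 + 1
4 = 4*1 + 0
The gcd is 1. Working backward:
1 = 9 − 2·4
1 = −2·40 + 9·9
1 = 9·369 − 83·40
1 = −83·2992 + 673·369
1 = 673·21313 − 4794·2992
1 = −4794·45618 + 10261·21313
1 = 10261·659965 − 148448·45618
Hence 45618⁻¹ ≡ -148448 ≡ 511517 (mod 659965).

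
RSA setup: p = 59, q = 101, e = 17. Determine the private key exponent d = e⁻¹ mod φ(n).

φ(n) = (p−1)(q−1) = 58·100 = 5800.
Need d with 17·d ≡ 1 (mod 5800). Apply the extended Euclidean algorithm:
5800 = 341×17 + 3
17 = 5×3 + 2
3 = 1×2 + 1
2 = 2×1 + 0
Back-substitute:
1 = 3 − 2
1 = −17 + 6·3
1 = 6·5800 − 2047·17
So 17·(-2047) ≡ 1 (mod 5800), hence d ≡ -2047 ≡ 3753 (mod 5800).

3753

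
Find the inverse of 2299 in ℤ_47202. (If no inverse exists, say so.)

gcd(47202, 2299) by repeated division:
47202 = 20·2299 + 1222
2299 = 1·1222 + 1077
1222 = 1·1077 + 145
1077 = 7·145 + 62
145 = 2·62 + 21
62 = 2·21 + 20
21 = 1·20 + 1
20 = 20·1 + 0
Since gcd(2299, 47202) = 1, back-substitute to write 1 as a combination:
1 = 21 − 20
1 = −62 + 3·21
1 = 3·145 − 7·62
1 = −7·1077 + 52·145
1 = 52·1222 − 59·1077
1 = −59·2299 + 111·1222
1 = 111·47202 − 2279·2299
Hence 2299⁻¹ ≡ -2279 ≡ 44923 (mod 47202).

44923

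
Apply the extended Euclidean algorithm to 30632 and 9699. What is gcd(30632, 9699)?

1

Repeated division:
30632 = 3*9699 + 1535
9699 = 6*1535 + 489
1535 = 3*489 + 68
489 = 7*68 + 13
68 = 5*13 + 3
13 = 4*3 + 1
3 = 3*1 + 0
gcd(30632, 9699) = 1.
Working backward:
1 = 13 − 4·3
1 = −4·68 + 21·13
1 = 21·489 − 151·68
1 = −151·1535 + 474·489
1 = 474·9699 − 2995·1535
1 = −2995·30632 + 9459·9699
So 1 = (-2995)·30632 + (9459)·9699.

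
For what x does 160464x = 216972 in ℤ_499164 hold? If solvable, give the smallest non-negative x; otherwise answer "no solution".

First find gcd(160464, 499164):
499164 = 3·160464 + 17772
160464 = 9·17772 + 516
17772 = 34·516 + 228
516 = 2·228 + 60
228 = 3·60 + 48
60 = 1·48 + 12
48 = 4·12 + 0
gcd = 12 and 12 | 216972, so solutions exist. Divide through by 12: 13372x ≡ 18081 (mod 41597).
Now find 13372⁻¹ mod 41597:
41597 = 3×13372 + 1481
13372 = 9×1481 + 43
1481 = 34×43 + 19
43 = 2×19 + 5
19 = 3×5 + 4
5 = 1×4 + 1
4 = 4×1 + 0
Back-substitute:
1 = 5 − 4
1 = −19 + 4·5
1 = 4·43 − 9·19
1 = −9·1481 + 310·43
1 = 310·13372 − 2799·1481
1 = −2799·41597 + 8707·13372
So 13372⁻¹ ≡ 8707 (mod 41597).
Then x ≡ 8707·18081 ≡ 28219 (mod 41597); the smallest non-negative solution is x = 28219.

28219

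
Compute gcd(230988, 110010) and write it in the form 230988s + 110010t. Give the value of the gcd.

6

Repeated division:
230988 = 2×110010 + 10968
110010 = 10×10968 + 330
10968 = 33×330 + 78
330 = 4×78 + 18
78 = 4×18 + 6
18 = 3×6 + 0
gcd(230988, 110010) = 6.
Express as a combination:
6 = 78 − 4·18
6 = −4·330 + 17·78
6 = 17·10968 − 565·330
6 = −565·110010 + 5667·10968
6 = 5667·230988 − 11899·110010
So 6 = (5667)·230988 + (-11899)·110010.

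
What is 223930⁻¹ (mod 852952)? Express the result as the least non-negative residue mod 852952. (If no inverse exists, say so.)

Euclidean algorithm on 852952, 223930:
852952 = 3×223930 + 181162
223930 = 1×181162 + 42768
181162 = 4×42768 + 10090
42768 = 4×10090 + 2408
10090 = 4×2408 + 458
2408 = 5×458 + 118
458 = 3×118 + 104
118 = 1×104 + 14
104 = 7×14 + 6
14 = 2×6 + 2
6 = 3×2 + 0
gcd(223930, 852952) = 2 ≠ 1, so 223930 has no multiplicative inverse modulo 852952.

no inverse exists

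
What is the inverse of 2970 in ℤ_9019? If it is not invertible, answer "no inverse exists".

8688

Apply the Euclidean algorithm to 9019 and 2970:
9019 = 3×2970 + 109
2970 = 27×109 + 27
109 = 4×27 + 1
27 = 27×1 + 0
gcd = 1, so the inverse exists. Back-substitute:
1 = 109 − 4·27
1 = −4·2970 + 109·109
1 = 109·9019 − 331·2970
Hence 2970⁻¹ ≡ -331 ≡ 8688 (mod 9019).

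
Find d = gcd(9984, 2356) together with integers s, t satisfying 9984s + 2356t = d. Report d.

4

Apply Euclid's algorithm to 9984 and 2356:
9984 = 4*2356 + 560
2356 = 4*560 + 116
560 = 4*116 + 96
116 = 1*96 + 20
96 = 4*20 + 16
20 = 1*16 + 4
16 = 4*4 + 0
gcd(9984, 2356) = 4.
Back-substituting:
4 = 20 − 16
4 = −96 + 5·20
4 = 5·116 − 6·96
4 = −6·560 + 29·116
4 = 29·2356 − 122·560
4 = −122·9984 + 517·2356
So 4 = (-122)·9984 + (517)·2356.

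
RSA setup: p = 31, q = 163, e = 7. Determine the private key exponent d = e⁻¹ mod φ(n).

2083

φ(n) = (p−1)(q−1) = 30·162 = 4860.
Need d with 7·d ≡ 1 (mod 4860). Apply the extended Euclidean algorithm:
4860 = 694·7 + 2
7 = 3·2 + 1
2 = 2·1 + 0
Back-substitute:
1 = 7 − 3·2
1 = −3·4860 + 2083·7
So 7·2083 ≡ 1 (mod 4860), hence d = 2083.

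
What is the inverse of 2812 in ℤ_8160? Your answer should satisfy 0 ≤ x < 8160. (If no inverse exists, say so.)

Compute gcd(2812, 8160):
8160 = 2·2812 + 2536
2812 = 1·2536 + 276
2536 = 9·276 + 52
276 = 5·52 + 16
52 = 3·16 + 4
16 = 4·4 + 0
The gcd is 4, not 1, hence no inverse exists.

no inverse exists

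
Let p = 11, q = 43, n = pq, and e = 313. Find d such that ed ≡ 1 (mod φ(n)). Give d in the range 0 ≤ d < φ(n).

157

φ(n) = (p−1)(q−1) = 10·42 = 420.
Need d with 313·d ≡ 1 (mod 420). Apply the extended Euclidean algorithm:
420 = 1*313 + 107
313 = 2*107 + 99
107 = 1*99 + 8
99 = 12*8 + 3
8 = 2*3 + 2
3 = 1*2 + 1
2 = 2*1 + 0
Back-substitute:
1 = 3 − 2
1 = −8 + 3·3
1 = 3·99 − 37·8
1 = −37·107 + 40·99
1 = 40·313 − 117·107
1 = −117·420 + 157·313
So 313·157 ≡ 1 (mod 420), hence d = 157.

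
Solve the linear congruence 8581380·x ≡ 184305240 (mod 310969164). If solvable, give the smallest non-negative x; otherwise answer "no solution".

4828509

First find gcd(8581380, 310969164):
310969164 = 36×8581380 + 2039484
8581380 = 4×2039484 + 423444
2039484 = 4×423444 + 345708
423444 = 1×345708 + 77736
345708 = 4×77736 + 34764
77736 = 2×34764 + 8208
34764 = 4×8208 + 1932
8208 = 4×1932 + 480
1932 = 4×480 + 12
480 = 40×12 + 0
gcd = 12 and 12 | 184305240, so solutions exist. Divide through by 12: 715115x ≡ 15358770 (mod 25914097).
Now find 715115⁻¹ mod 25914097:
25914097 = 36·715115 + 169957
715115 = 4·169957 + 35287
169957 = 4·35287 + 28809
35287 = 1·28809 + 6478
28809 = 4·6478 + 2897
6478 = 2·2897 + 684
2897 = 4·684 + 161
684 = 4·161 + 40
161 = 4·40 + 1
40 = 40·1 + 0
Back-substitute:
1 = 161 − 4·40
1 = −4·684 + 17·161
1 = 17·2897 − 72·684
1 = −72·6478 + 161·2897
1 = 161·28809 − 716·6478
1 = −716·35287 + 877·28809
1 = 877·169957 − 4224·35287
1 = −4224·715115 + 17773·169957
1 = 17773·25914097 − 644052·715115
So 715115·(-644052) ≡ 1 (mod 25914097), i.e. 715115⁻¹ ≡ 25270045.
Then x ≡ 25270045·15358770 ≡ 4828509 (mod 25914097); the smallest non-negative solution is x = 4828509.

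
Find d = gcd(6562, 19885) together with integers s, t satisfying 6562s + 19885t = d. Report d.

Apply Euclid's algorithm to 19885 and 6562:
19885 = 3×6562 + 199
6562 = 32×199 + 194
199 = 1×194 + 5
194 = 38×5 + 4
5 = 1×4 + 1
4 = 4×1 + 0
gcd(6562, 19885) = 1.
Express as a combination:
1 = 5 − 4
1 = −194 + 39·5
1 = 39·199 − 40·194
1 = −40·6562 + 1319·199
1 = 1319·19885 − 3997·6562
So 1 = (1319)·19885 + (-3997)·6562.

1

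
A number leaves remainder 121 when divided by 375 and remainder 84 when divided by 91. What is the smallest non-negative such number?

Write x = 121 + 375·k. Then 375·k ≡ 84 − 121 ≡ 54 (mod 91).
Need 375⁻¹ mod 91. Extended Euclid on (91, 11):
91 = 8×11 + 3
11 = 3×3 + 2
3 = 1×2 + 1
2 = 2×1 + 0
Back-substitute:
1 = 3 − 2
1 = −11 + 4·3
1 = 4·91 − 33·11
375⁻¹ ≡ 58 (mod 91), so k ≡ 58·54 ≡ 38 (mod 91).
x = 121 + 375·38 = 14371.

14371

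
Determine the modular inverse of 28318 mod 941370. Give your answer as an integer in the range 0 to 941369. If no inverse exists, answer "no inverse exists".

no inverse exists

Euclidean algorithm on 941370, 28318:
941370 = 33·28318 + 6876
28318 = 4·6876 + 814
6876 = 8·814 + 364
814 = 2·364 + 86
364 = 4·86 + 20
86 = 4·20 + 6
20 = 3·6 + 2
6 = 3·2 + 0
Since gcd = 2 > 1, 28318 is not a unit mod 941370.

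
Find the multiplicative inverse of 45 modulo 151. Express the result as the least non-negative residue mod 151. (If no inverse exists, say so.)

47

Run Euclid on (151, 45):
151 = 3*45 + 16
45 = 2*16 + 13
16 = 1*13 + 3
13 = 4*3 + 1
3 = 3*1 + 0
The gcd is 1. Working backward:
1 = 13 − 4·3
1 = −4·16 + 5·13
1 = 5·45 − 14·16
1 = −14·151 + 47·45
So 45·47 ≡ 1 (mod 151).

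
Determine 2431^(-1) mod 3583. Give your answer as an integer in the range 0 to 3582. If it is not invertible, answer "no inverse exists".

395

gcd(3583, 2431) by repeated division:
3583 = 1·2431 + 1152
2431 = 2·1152 + 127
1152 = 9·127 + 9
127 = 14·9 + 1
9 = 9·1 + 0
gcd = 1, so the inverse exists. Back-substitute:
1 = 127 − 14·9
1 = −14·1152 + 127·127
1 = 127·2431 − 268·1152
1 = −268·3583 + 395·2431
So 2431·395 ≡ 1 (mod 3583).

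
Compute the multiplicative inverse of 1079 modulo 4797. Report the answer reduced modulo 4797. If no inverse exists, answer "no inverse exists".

Compute gcd(1079, 4797):
4797 = 4×1079 + 481
1079 = 2×481 + 117
481 = 4×117 + 13
117 = 9×13 + 0
gcd(1079, 4797) = 13 ≠ 1, so 1079 has no multiplicative inverse modulo 4797.

no inverse exists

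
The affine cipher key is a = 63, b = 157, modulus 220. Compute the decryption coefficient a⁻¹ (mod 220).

Extended Euclidean algorithm:
220 = 3*63 + 31
63 = 2*31 + 1
31 = 31*1 + 0
The gcd is 1. Working backward:
1 = 63 − 2·31
1 = −2·220 + 7·63
So 63·7 ≡ 1 (mod 220).

7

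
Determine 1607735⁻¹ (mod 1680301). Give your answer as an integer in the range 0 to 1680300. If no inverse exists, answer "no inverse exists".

199855

Extended Euclidean algorithm:
1680301 = 1·1607735 + 72566
1607735 = 22·72566 + 11283
72566 = 6·11283 + 4868
11283 = 2·4868 + 1547
4868 = 3·1547 + 227
1547 = 6·227 + 185
227 = 1·185 + 42
185 = 4·42 + 17
42 = 2·17 + 8
17 = 2·8 + 1
8 = 8·1 + 0
The gcd is 1. Working backward:
1 = 17 − 2·8
1 = −2·42 + 5·17
1 = 5·185 − 22·42
1 = −22·227 + 27·185
1 = 27·1547 − 184·227
1 = −184·4868 + 579·1547
1 = 579·11283 − 1342·4868
1 = −1342·72566 + 8631·11283
1 = 8631·1607735 − 191224·72566
1 = −191224·1680301 + 199855·1607735
So 1607735·199855 ≡ 1 (mod 1680301).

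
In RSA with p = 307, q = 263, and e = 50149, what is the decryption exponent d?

φ(n) = (p−1)(q−1) = 306·262 = 80172.
Need d with 50149·d ≡ 1 (mod 80172). Apply the extended Euclidean algorithm:
80172 = 1×50149 + 30023
50149 = 1×30023 + 20126
30023 = 1×20126 + 9897
20126 = 2×9897 + 332
9897 = 29×332 + 269
332 = 1×269 + 63
269 = 4×63 + 17
63 = 3×17 + 12
17 = 1×12 + 5
12 = 2×5 + 2
5 = 2×2 + 1
2 = 2×1 + 0
Back-substitute:
1 = 5 − 2·2
1 = −2·12 + 5·5
1 = 5·17 − 7·12
1 = −7·63 + 26·17
1 = 26·269 − 111·63
1 = −111·332 + 137·269
1 = 137·9897 − 4084·332
1 = −4084·20126 + 8305·9897
1 = 8305·30023 − 12389·20126
1 = −12389·50149 + 20694·30023
1 = 20694·80172 − 33083·50149
So 50149·(-33083) ≡ 1 (mod 80172), hence d ≡ -33083 ≡ 47089 (mod 80172).

47089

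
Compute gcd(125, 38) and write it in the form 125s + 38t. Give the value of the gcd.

1

Apply Euclid's algorithm to 125 and 38:
125 = 3·38 + 11
38 = 3·11 + 5
11 = 2·5 + 1
5 = 5·1 + 0
gcd(125, 38) = 1.
Back-substituting:
1 = 11 − 2·5
1 = −2·38 + 7·11
1 = 7·125 − 23·38
So 1 = (7)·125 + (-23)·38.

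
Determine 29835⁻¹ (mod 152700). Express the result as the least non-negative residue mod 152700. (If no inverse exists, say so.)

Compute gcd(29835, 152700):
152700 = 5*29835 + 3525
29835 = 8*3525 + 1635
3525 = 2*1635 + 255
1635 = 6*255 + 105
255 = 2*105 + 45
105 = 2*45 + 15
45 = 3*15 + 0
Since gcd = 15 > 1, 29835 is not a unit mod 152700.

no inverse exists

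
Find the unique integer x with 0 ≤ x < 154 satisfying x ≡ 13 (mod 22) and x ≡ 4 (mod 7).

Write x = 13 + 22·k. Then 22·k ≡ 4 − 13 ≡ 5 (mod 7).
Need 22⁻¹ mod 7. Extended Euclid on (7, 1):
7 = 7·1 + 0
22⁻¹ ≡ 1 (mod 7), so k ≡ 1·5 ≡ 5 (mod 7).
x = 13 + 22·5 = 123.

123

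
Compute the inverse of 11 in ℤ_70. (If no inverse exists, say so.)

51

Extended Euclidean algorithm:
70 = 6·11 + 4
11 = 2·4 + 3
4 = 1·3 + 1
3 = 3·1 + 0
The gcd is 1. Working backward:
1 = 4 − 3
1 = −11 + 3·4
1 = 3·70 − 19·11
Hence 11⁻¹ ≡ -19 ≡ 51 (mod 70).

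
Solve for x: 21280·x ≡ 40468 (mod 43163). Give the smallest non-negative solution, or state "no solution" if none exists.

First find gcd(21280, 43163):
43163 = 2×21280 + 603
21280 = 35×603 + 175
603 = 3×175 + 78
175 = 2×78 + 19
78 = 4×19 + 2
19 = 9×2 + 1
2 = 2×1 + 0
gcd = 1, so a unique solution mod 43163 exists.
Back-substitute for the Bézout coefficients:
1 = 19 − 9·2
1 = −9·78 + 37·19
1 = 37·175 − 83·78
1 = −83·603 + 286·175
1 = 286·21280 − 10093·603
1 = −10093·43163 + 20472·21280
So 21280·(20472) ≡ 1 (mod 43163), giving 21280⁻¹ ≡ 20472.
x ≡ 21280⁻¹·40468 ≡ 20472·40468 ≡ 33437 (mod 43163).

33437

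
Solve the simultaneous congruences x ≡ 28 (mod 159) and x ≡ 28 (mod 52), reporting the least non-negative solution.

Write x = 28 + 159·k. Then 159·k ≡ 28 − 28 ≡ 0 (mod 52).
Need 159⁻¹ mod 52. Extended Euclid on (52, 3):
52 = 17·3 + 1
3 = 3·1 + 0
Back-substitute:
1 = 52 − 17·3
159⁻¹ ≡ 35 (mod 52), so k ≡ 35·0 ≡ 0 (mod 52).
x = 28 + 159·0 = 28.

28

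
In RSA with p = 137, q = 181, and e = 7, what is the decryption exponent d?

φ(n) = (p−1)(q−1) = 136·180 = 24480.
Need d with 7·d ≡ 1 (mod 24480). Apply the extended Euclidean algorithm:
24480 = 3497·7 + 1
7 = 7·1 + 0
Back-substitute:
1 = 24480 − 3497·7
So 7·(-3497) ≡ 1 (mod 24480), hence d ≡ -3497 ≡ 20983 (mod 24480).

20983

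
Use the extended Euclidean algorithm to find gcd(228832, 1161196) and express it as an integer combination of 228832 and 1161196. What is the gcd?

4

Repeated division:
1161196 = 5×228832 + 17036
228832 = 13×17036 + 7364
17036 = 2×7364 + 2308
7364 = 3×2308 + 440
2308 = 5×440 + 108
440 = 4×108 + 8
108 = 13×8 + 4
8 = 2×4 + 0
gcd(228832, 1161196) = 4.
Express as a combination:
4 = 108 − 13·8
4 = −13·440 + 53·108
4 = 53·2308 − 278·440
4 = −278·7364 + 887·2308
4 = 887·17036 − 2052·7364
4 = −2052·228832 + 27563·17036
4 = 27563·1161196 − 139867·228832
So 4 = (27563)·1161196 + (-139867)·228832.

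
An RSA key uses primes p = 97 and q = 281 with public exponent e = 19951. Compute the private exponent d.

φ(n) = (p−1)(q−1) = 96·280 = 26880.
Need d with 19951·d ≡ 1 (mod 26880). Apply the extended Euclidean algorithm:
26880 = 1×19951 + 6929
19951 = 2×6929 + 6093
6929 = 1×6093 + 836
6093 = 7×836 + 241
836 = 3×241 + 113
241 = 2×113 + 15
113 = 7×15 + 8
15 = 1×8 + 7
8 = 1×7 + 1
7 = 7×1 + 0
Back-substitute:
1 = 8 − 7
1 = −15 + 2·8
1 = 2·113 − 15·15
1 = −15·241 + 32·113
1 = 32·836 − 111·241
1 = −111·6093 + 809·836
1 = 809·6929 − 920·6093
1 = −920·19951 + 2649·6929
1 = 2649·26880 − 3569·19951
So 19951·(-3569) ≡ 1 (mod 26880), hence d ≡ -3569 ≡ 23311 (mod 26880).

23311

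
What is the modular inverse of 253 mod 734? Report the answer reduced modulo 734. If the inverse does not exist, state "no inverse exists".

Extended Euclidean algorithm:
734 = 2·253 + 228
253 = 1·228 + 25
228 = 9·25 + 3
25 = 8·3 + 1
3 = 3·1 + 0
gcd = 1, so the inverse exists. Back-substitute:
1 = 25 − 8·3
1 = −8·228 + 73·25
1 = 73·253 − 81·228
1 = −81·734 + 235·253
So 253·235 ≡ 1 (mod 734).

235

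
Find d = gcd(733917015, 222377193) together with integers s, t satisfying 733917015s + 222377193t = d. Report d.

Euclidean algorithm:
733917015 = 3×222377193 + 66785436
222377193 = 3×66785436 + 22020885
66785436 = 3×22020885 + 722781
22020885 = 30×722781 + 337455
722781 = 2×337455 + 47871
337455 = 7×47871 + 2358
47871 = 20×2358 + 711
2358 = 3×711 + 225
711 = 3×225 + 36
225 = 6×36 + 9
36 = 4×9 + 0
gcd(733917015, 222377193) = 9.
Back-substituting:
9 = 225 − 6·36
9 = −6·711 + 19·225
9 = 19·2358 − 63·711
9 = −63·47871 + 1279·2358
9 = 1279·337455 − 9016·47871
9 = −9016·722781 + 19311·337455
9 = 19311·22020885 − 588346·722781
9 = −588346·66785436 + 1784349·22020885
9 = 1784349·222377193 − 5941393·66785436
9 = −5941393·733917015 + 19608528·222377193
So 9 = (-5941393)·733917015 + (19608528)·222377193.

9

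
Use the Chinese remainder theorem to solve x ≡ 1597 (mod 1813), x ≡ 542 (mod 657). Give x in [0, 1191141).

172019

Write x = 1597 + 1813·k. Then 1813·k ≡ 542 − 1597 ≡ 259 (mod 657).
Need 1813⁻¹ mod 657. Extended Euclid on (657, 499):
657 = 1·499 + 158
499 = 3·158 + 25
158 = 6·25 + 8
25 = 3·8 + 1
8 = 8·1 + 0
Back-substitute:
1 = 25 − 3·8
1 = −3·158 + 19·25
1 = 19·499 − 60·158
1 = −60·657 + 79·499
1813⁻¹ ≡ 79 (mod 657), so k ≡ 79·259 ≡ 94 (mod 657).
x = 1597 + 1813·94 = 172019.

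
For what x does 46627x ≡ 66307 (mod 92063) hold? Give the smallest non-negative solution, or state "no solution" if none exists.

First find gcd(46627, 92063):
92063 = 1·46627 + 45436
46627 = 1·45436 + 1191
45436 = 38·1191 + 178
1191 = 6·178 + 123
178 = 1·123 + 55
123 = 2·55 + 13
55 = 4·13 + 3
13 = 4·3 + 1
3 = 3·1 + 0
gcd = 1, so a unique solution mod 92063 exists.
Back-substitute for the Bézout coefficients:
1 = 13 − 4·3
1 = −4·55 + 17·13
1 = 17·123 − 38·55
1 = −38·178 + 55·123
1 = 55·1191 − 368·178
1 = −368·45436 + 14039·1191
1 = 14039·46627 − 14407·45436
1 = −14407·92063 + 28446·46627
So 46627·(28446) ≡ 1 (mod 92063), giving 46627⁻¹ ≡ 28446.
x ≡ 46627⁻¹·66307 ≡ 28446·66307 ≡ 74241 (mod 92063).

74241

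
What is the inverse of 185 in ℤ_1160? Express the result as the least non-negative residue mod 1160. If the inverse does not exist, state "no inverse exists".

Compute gcd(185, 1160):
1160 = 6*185 + 50
185 = 3*50 + 35
50 = 1*35 + 15
35 = 2*15 + 5
15 = 3*5 + 0
Since gcd = 5 > 1, 185 is not a unit mod 1160.

no inverse exists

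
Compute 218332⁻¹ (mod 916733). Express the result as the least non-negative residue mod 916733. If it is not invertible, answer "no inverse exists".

625651

gcd(916733, 218332) by repeated division:
916733 = 4×218332 + 43405
218332 = 5×43405 + 1307
43405 = 33×1307 + 274
1307 = 4×274 + 211
274 = 1×211 + 63
211 = 3×63 + 22
63 = 2×22 + 19
22 = 1×19 + 3
19 = 6×3 + 1
3 = 3×1 + 0
The gcd is 1. Working backward:
1 = 19 − 6·3
1 = −6·22 + 7·19
1 = 7·63 − 20·22
1 = −20·211 + 67·63
1 = 67·274 − 87·211
1 = −87·1307 + 415·274
1 = 415·43405 − 13782·1307
1 = −13782·218332 + 69325·43405
1 = 69325·916733 − 291082·218332
Hence 218332⁻¹ ≡ -291082 ≡ 625651 (mod 916733).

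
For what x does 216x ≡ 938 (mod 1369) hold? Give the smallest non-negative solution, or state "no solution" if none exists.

First find gcd(216, 1369):
1369 = 6*216 + 73
216 = 2*73 + 70
73 = 1*70 + 3
70 = 23*3 + 1
3 = 3*1 + 0
gcd = 1, so a unique solution mod 1369 exists.
Back-substitute for the Bézout coefficients:
1 = 70 − 23·3
1 = −23·73 + 24·70
1 = 24·216 − 71·73
1 = −71·1369 + 450·216
So 216·(450) ≡ 1 (mod 1369), giving 216⁻¹ ≡ 450.
x ≡ 216⁻¹·938 ≡ 450·938 ≡ 448 (mod 1369).

448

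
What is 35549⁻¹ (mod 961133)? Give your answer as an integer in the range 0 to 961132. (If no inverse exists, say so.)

843009

gcd(961133, 35549) by repeated division:
961133 = 27*35549 + 1310
35549 = 27*1310 + 179
1310 = 7*179 + 57
179 = 3*57 + 8
57 = 7*8 + 1
8 = 8*1 + 0
gcd = 1, so the inverse exists. Back-substitute:
1 = 57 − 7·8
1 = −7·179 + 22·57
1 = 22·1310 − 161·179
1 = −161·35549 + 4369·1310
1 = 4369·961133 − 118124·35549
So 35549·(-118124) ≡ 1 (mod 961133), and -118124 ≡ 843009 (mod 961133).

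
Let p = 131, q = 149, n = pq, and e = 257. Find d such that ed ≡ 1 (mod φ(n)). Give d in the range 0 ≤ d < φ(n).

φ(n) = (p−1)(q−1) = 130·148 = 19240.
Need d with 257·d ≡ 1 (mod 19240). Apply the extended Euclidean algorithm:
19240 = 74×257 + 222
257 = 1×222 + 35
222 = 6×35 + 12
35 = 2×12 + 11
12 = 1×11 + 1
11 = 11×1 + 0
Back-substitute:
1 = 12 − 11
1 = −35 + 3·12
1 = 3·222 − 19·35
1 = −19·257 + 22·222
1 = 22·19240 − 1647·257
So 257·(-1647) ≡ 1 (mod 19240), hence d ≡ -1647 ≡ 17593 (mod 19240).

17593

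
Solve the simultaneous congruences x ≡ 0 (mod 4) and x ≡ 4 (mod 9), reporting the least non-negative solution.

Write x = 0 + 4·k. Then 4·k ≡ 4 − 0 ≡ 4 (mod 9).
Need 4⁻¹ mod 9. Extended Euclid on (9, 4):
9 = 2×4 + 1
4 = 4×1 + 0
Back-substitute:
1 = 9 − 2·4
4⁻¹ ≡ 7 (mod 9), so k ≡ 7·4 ≡ 1 (mod 9).
x = 0 + 4·1 = 4.

4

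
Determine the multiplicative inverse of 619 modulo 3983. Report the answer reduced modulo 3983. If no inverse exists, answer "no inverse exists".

Extended Euclidean algorithm:
3983 = 6×619 + 269
619 = 2×269 + 81
269 = 3×81 + 26
81 = 3×26 + 3
26 = 8×3 + 2
3 = 1×2 + 1
2 = 2×1 + 0
The gcd is 1. Working backward:
1 = 3 − 2
1 = −26 + 9·3
1 = 9·81 − 28·26
1 = −28·269 + 93·81
1 = 93·619 − 214·269
1 = −214·3983 + 1377·619
So 619·1377 ≡ 1 (mod 3983).

1377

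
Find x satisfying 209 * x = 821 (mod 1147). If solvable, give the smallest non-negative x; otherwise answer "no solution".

1118

First find gcd(209, 1147):
1147 = 5·209 + 102
209 = 2·102 + 5
102 = 20·5 + 2
5 = 2·2 + 1
2 = 2·1 + 0
gcd = 1, so a unique solution mod 1147 exists.
Back-substitute for the Bézout coefficients:
1 = 5 − 2·2
1 = −2·102 + 41·5
1 = 41·209 − 84·102
1 = −84·1147 + 461·209
So 209·(461) ≡ 1 (mod 1147), giving 209⁻¹ ≡ 461.
x ≡ 209⁻¹·821 ≡ 461·821 ≡ 1118 (mod 1147).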